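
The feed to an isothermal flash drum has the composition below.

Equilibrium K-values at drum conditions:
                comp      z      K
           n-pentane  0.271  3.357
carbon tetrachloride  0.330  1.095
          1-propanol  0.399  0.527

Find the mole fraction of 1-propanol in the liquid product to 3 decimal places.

Material balance + equilibrium reduce to Σ zᵢ(Kᵢ−1)/(1+ψ(Kᵢ−1)) = 0.
Feasibility: ΣzᵢKᵢ = 1.481, Σzᵢ/Kᵢ = 1.139 — both > 1, two phases present.
Newton–Raphson from ψ = 0.61:
  ψ = 0.610: g = 0.0264, g' = -0.432 → ψ = 0.671
  ψ = 0.671: g = 0.0004, g' = -0.420 → ψ = 0.672
Converged at ψ = 0.672.
Compositions from xᵢ = zᵢ/(1+ψ(Kᵢ−1)), yᵢ = Kᵢxᵢ:
  n-pentane: x = 0.105, y = 0.352
  carbon tetrachloride: x = 0.310, y = 0.340
  1-propanol: x = 0.585, y = 0.308

x_1-propanol = 0.585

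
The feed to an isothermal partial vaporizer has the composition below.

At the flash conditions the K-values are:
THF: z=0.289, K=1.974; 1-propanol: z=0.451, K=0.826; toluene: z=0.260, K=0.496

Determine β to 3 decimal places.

β = 0.230

Rachford–Rice: g(β) = Σ zᵢ(Kᵢ−1)/(1+β(Kᵢ−1)) = 0.
Feasibility: ΣzᵢKᵢ = 1.072, Σzᵢ/Kᵢ = 1.217 — both > 1, two phases present.
Iterate (Newton) starting at β = 0.5:
  β = 0.500: g = -0.0718, g' = -0.258 → β = 0.222
  β = 0.222: g = 0.0023, g' = -0.284 → β = 0.230
Converged at β = 0.230.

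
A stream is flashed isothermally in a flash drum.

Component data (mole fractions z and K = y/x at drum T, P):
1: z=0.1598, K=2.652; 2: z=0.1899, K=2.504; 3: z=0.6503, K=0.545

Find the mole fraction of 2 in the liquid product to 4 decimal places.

x_2 = 0.1239

Newton–Raphson from ψ = 0.5:
  ψ = 0.5000: g = -0.07543, g' = -0.4963 → ψ = 0.3480
  ψ = 0.3480: g = 0.00354, g' = -0.5510 → ψ = 0.3545
Converged at ψ = 0.3545.
Compositions from xᵢ = zᵢ/(1+ψ(Kᵢ−1)), yᵢ = Kᵢxᵢ:
  1: x = 0.1008, y = 0.2673
  2: x = 0.1239, y = 0.3102
  3: x = 0.7754, y = 0.4226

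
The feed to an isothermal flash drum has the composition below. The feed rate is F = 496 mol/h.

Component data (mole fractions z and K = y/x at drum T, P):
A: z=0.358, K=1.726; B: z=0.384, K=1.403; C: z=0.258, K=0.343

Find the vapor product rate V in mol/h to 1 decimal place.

V = 326.0 mol/h

Material balance + equilibrium reduce to Σ zᵢ(Kᵢ−1)/(1+β(Kᵢ−1)) = 0.
Check two-phase: ΣzᵢKᵢ = 1.245 > 1 and Σzᵢ/Kᵢ = 1.233 > 1, so g(0) = 0.245 > 0 and g(1) = -0.233 < 0.
Newton iteration, β⁰ = 0.5:
  β = 0.500: g = 0.0671, g' = -0.392 → β = 0.671
  β = 0.671: g = -0.0067, g' = -0.480 → β = 0.657
Converged at β = 0.657.
Then V = β·F = 0.6572·496 = 326.0 mol/h and L = F − V = 170.0 mol/h.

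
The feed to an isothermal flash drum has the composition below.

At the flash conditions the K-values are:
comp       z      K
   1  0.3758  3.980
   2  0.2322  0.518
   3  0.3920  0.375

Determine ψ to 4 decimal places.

Material balance + equilibrium reduce to Σ zᵢ(Kᵢ−1)/(1+ψ(Kᵢ−1)) = 0.
Check two-phase: ΣzᵢKᵢ = 1.7630 > 1 and Σzᵢ/Kᵢ = 1.5880 > 1, so g(0) = 0.7630 > 0 and g(1) = -0.5880 < 0.
Iterate (Newton) starting at ψ = 0.5:
  ψ = 0.5000: g = -0.05407, g' = -0.9559 → ψ = 0.4434
  ψ = 0.4434: g = 0.00113, g' = -0.9996 → ψ = 0.4446
Converged at ψ = 0.4446.

ψ = 0.4446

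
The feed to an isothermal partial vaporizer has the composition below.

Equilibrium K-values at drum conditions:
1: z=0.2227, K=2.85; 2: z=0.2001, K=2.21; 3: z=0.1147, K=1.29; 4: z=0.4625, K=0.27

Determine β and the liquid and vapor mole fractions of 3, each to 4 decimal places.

Let β = V/F and solve Σ zᵢ(Kᵢ−1)/(1+β(Kᵢ−1)) = 0.
Check two-phase: ΣzᵢKᵢ = 1.3498 > 1 and Σzᵢ/Kᵢ = 1.9706 > 1, so g(0) = 0.3498 > 0 and g(1) = -0.9706 < 0.
Newton–Raphson from β = 0.5:
  β = 0.5000: g = -0.13776, g' = -0.9380 → β = 0.3531
  β = 0.3531: g = -0.00588, g' = -0.8780 → β = 0.3464
Converged at β = 0.3464.
Compositions from xᵢ = zᵢ/(1+β(Kᵢ−1)), yᵢ = Kᵢxᵢ:
  1: x = 0.1357, y = 0.3868
  2: x = 0.1410, y = 0.3116
  3: x = 0.1042, y = 0.1345
  4: x = 0.6191, y = 0.1671

β = 0.3464, x_3 = 0.1042, y_3 = 0.1345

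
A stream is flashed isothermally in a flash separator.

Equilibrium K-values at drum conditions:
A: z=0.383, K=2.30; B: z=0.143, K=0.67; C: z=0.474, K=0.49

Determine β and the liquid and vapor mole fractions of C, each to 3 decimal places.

Newton iteration, β⁰ = 0.5:
  β = 0.500: g = -0.0792, g' = -0.482 → β = 0.336
  β = 0.336: g = 0.0019, g' = -0.513 → β = 0.339
Converged at β = 0.339.
Compositions from xᵢ = zᵢ/(1+β(Kᵢ−1)), yᵢ = Kᵢxᵢ:
  A: x = 0.266, y = 0.611
  B: x = 0.161, y = 0.108
  C: x = 0.573, y = 0.281

β = 0.339, x_C = 0.573, y_C = 0.281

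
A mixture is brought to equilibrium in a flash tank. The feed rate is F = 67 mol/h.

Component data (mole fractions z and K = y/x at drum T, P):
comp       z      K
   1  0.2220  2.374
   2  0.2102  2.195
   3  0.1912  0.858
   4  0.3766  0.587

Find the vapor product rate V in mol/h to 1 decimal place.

Rachford–Rice: g(ψ) = Σ zᵢ(Kᵢ−1)/(1+ψ(Kᵢ−1)) = 0.
g(0) = ΣzᵢKᵢ − 1 = 0.3735 and g(1) = 1 − Σzᵢ/Kᵢ = -0.0537, so a root lies in (0, 1).
Newton–Raphson from ψ = 0.51:
  ψ = 0.5100: g = 0.10911, g' = -0.3683 → ψ = 0.8062
  ψ = 0.8062: g = 0.00881, g' = -0.3215 → ψ = 0.8336
  ψ = 0.8336: g = 0.00001, g' = -0.3207 → ψ = 0.8337
Converged at ψ = 0.8337.
Then V = ψ·F = 0.8337·67 = 55.9 mol/h and L = F − V = 11.1 mol/h.

V = 55.9 mol/h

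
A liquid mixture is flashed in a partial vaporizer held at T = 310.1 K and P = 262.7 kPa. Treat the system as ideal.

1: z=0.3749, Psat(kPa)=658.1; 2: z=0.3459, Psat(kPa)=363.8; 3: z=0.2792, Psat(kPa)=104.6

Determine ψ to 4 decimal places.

ψ = 0.8562

Raoult's law: Kᵢ = Pᵢˢᵃᵗ/P = Pᵢˢᵃᵗ/262.7.
  K_1 = 658.1/262.7 = 2.505139, K_2 = 363.8/262.7 = 1.384850, K_3 = 104.6/262.7 = 0.398173
Rachford–Rice: g(ψ) = Σ zᵢ(Kᵢ−1)/(1+ψ(Kᵢ−1)) = 0.
Feasibility: ΣzᵢKᵢ = 1.5294, Σzᵢ/Kᵢ = 1.1006 — both > 1, two phases present.
Newton iteration, ψ⁰ = 0.5:
  ψ = 0.5000: g = 0.19325, g' = -0.5195 → ψ = 0.8720
  ψ = 0.8720: g = -0.00992, g' = -0.6354 → ψ = 0.8564
  ψ = 0.8564: g = -0.00011, g' = -0.6217 → ψ = 0.8562
Converged at ψ = 0.8562.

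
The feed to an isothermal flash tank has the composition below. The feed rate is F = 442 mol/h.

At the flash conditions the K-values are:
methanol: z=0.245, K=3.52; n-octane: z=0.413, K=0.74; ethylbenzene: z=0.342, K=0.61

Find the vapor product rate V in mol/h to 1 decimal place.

Rachford–Rice: g(V/F) = Σ zᵢ(Kᵢ−1)/(1+V/F(Kᵢ−1)) = 0.
Feasibility: ΣzᵢKᵢ = 1.377, Σzᵢ/Kᵢ = 1.188 — both > 1, two phases present.
Newton–Raphson from V/F = 0.43:
  V/F = 0.430: g = 0.0152, g' = -0.469 → V/F = 0.462
  V/F = 0.462: g = 0.0004, g' = -0.445 → V/F = 0.463
Converged at V/F = 0.463.
Then V = V/F·F = 0.4632·442 = 204.7 mol/h and L = F − V = 237.3 mol/h.

V = 204.7 mol/h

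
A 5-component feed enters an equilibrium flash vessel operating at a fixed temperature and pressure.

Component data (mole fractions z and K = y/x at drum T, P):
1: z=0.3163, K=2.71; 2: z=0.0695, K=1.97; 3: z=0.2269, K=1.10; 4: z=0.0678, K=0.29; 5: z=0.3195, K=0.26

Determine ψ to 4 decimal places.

ψ = 0.3853

Let ψ = V/F and solve Σ zᵢ(Kᵢ−1)/(1+ψ(Kᵢ−1)) = 0.
g(0) = ΣzᵢKᵢ − 1 = 0.3464 and g(1) = 1 − Σzᵢ/Kᵢ = -0.8209, so a root lies in (0, 1).
Newton iteration, ψ⁰ = 0.37:
  ψ = 0.3700: g = 0.01190, g' = -0.7791 → ψ = 0.3853
Converged at ψ = 0.3853.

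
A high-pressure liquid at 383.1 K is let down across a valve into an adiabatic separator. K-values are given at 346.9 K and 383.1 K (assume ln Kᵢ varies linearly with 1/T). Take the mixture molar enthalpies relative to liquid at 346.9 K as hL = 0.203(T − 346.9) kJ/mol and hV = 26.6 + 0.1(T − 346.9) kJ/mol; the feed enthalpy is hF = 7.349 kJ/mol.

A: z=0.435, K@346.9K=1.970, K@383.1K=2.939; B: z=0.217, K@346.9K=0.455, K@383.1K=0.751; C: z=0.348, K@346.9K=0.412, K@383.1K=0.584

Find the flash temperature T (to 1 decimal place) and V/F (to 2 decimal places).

Adiabatic flash: solve Rachford–Rice at each trial T, then check hF = ψ·hV(T) + (1−ψ)·hL(T).
  T = 346.9 K: K = (1.970, 0.455, 0.412), RR gives ψ = 0.179, H_out = 4.750 kJ/mol
  T = 383.1 K: K = (2.939, 0.751, 0.584), RR gives ψ = 0.916, H_out = 28.295 kJ/mol
  T = 365.0 K: K = (2.430, 0.592, 0.495), RR gives ψ = 0.531, H_out = 16.821 kJ/mol
  T = 355.9 K: K = (2.193, 0.520, 0.452), RR gives ψ = 0.359, H_out = 11.056 kJ/mol
  T = 351.4 K: K = (2.080, 0.487, 0.432), RR gives ψ = 0.272, H_out = 8.016 kJ/mol
  T = 349.1 K: K = (2.023, 0.470, 0.422), RR gives ψ = 0.225, H_out = 6.381 kJ/mol
Linear interpolation between T = 349.1 (H_out = 6.381) and T = 351.4 (H_out = 8.016) on hF = 7.349 gives T ≈ 350.5 K, at which ψ = 0.25.

T = 350.5 K, V/F = 0.25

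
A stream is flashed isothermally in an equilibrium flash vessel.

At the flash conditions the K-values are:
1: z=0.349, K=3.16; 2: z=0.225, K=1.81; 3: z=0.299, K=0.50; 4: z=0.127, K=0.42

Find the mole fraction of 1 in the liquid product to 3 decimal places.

Newton–Raphson from V/F = 0.45:
  V/F = 0.450: g = 0.2233, g' = -0.701 → V/F = 0.769
  V/F = 0.769: g = 0.0200, g' = -0.622 → V/F = 0.801
Converged at V/F = 0.801.
Compositions from xᵢ = zᵢ/(1+V/F(Kᵢ−1)), yᵢ = Kᵢxᵢ:
  1: x = 0.128, y = 0.404
  2: x = 0.136, y = 0.247
  3: x = 0.499, y = 0.249
  4: x = 0.237, y = 0.100

x_1 = 0.128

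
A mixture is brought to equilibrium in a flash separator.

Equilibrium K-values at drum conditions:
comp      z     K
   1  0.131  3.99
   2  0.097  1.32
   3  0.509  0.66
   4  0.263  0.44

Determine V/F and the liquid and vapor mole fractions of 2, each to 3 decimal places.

Rachford–Rice: g(V/F) = Σ zᵢ(Kᵢ−1)/(1+V/F(Kᵢ−1)) = 0.
Feasibility: ΣzᵢKᵢ = 1.102, Σzᵢ/Kᵢ = 1.475 — both > 1, two phases present.
Newton–Raphson from V/F = 0.65:
  V/F = 0.650: g = -0.2950, g' = -0.443 → V/F = 0.000
  V/F = 0.000: g = 0.1024, g' = -1.322 → V/F = 0.077
  V/F = 0.077: g = 0.0167, g' = -0.934 → V/F = 0.095
  V/F = 0.095: g = 0.0005, g' = -0.874 → V/F = 0.096
Converged at V/F = 0.096.
Compositions from xᵢ = zᵢ/(1+V/F(Kᵢ−1)), yᵢ = Kᵢxᵢ:
  1: x = 0.102, y = 0.406
  2: x = 0.094, y = 0.124
  3: x = 0.526, y = 0.347
  4: x = 0.278, y = 0.122

V/F = 0.096, x_2 = 0.094, y_2 = 0.124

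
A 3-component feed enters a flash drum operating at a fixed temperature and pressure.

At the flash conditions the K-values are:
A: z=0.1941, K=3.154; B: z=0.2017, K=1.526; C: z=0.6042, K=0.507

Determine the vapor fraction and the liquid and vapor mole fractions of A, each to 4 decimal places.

Rachford–Rice: g(ψ) = Σ zᵢ(Kᵢ−1)/(1+ψ(Kᵢ−1)) = 0.
g(0) = ΣzᵢKᵢ − 1 = 0.2263 and g(1) = 1 − Σzᵢ/Kᵢ = -0.3854, so a root lies in (0, 1).
Newton–Raphson from ψ = 0.5:
  ψ = 0.5000: g = -0.11002, g' = -0.5024 → ψ = 0.2810
  ψ = 0.2810: g = 0.00710, g' = -0.5897 → ψ = 0.2931
Converged at ψ = 0.2931.
Compositions from xᵢ = zᵢ/(1+ψ(Kᵢ−1)), yᵢ = Kᵢxᵢ:
  A: x = 0.1190, y = 0.3752
  B: x = 0.1748, y = 0.2667
  C: x = 0.7063, y = 0.3581

ψ = 0.2931, x_A = 0.1190, y_A = 0.3752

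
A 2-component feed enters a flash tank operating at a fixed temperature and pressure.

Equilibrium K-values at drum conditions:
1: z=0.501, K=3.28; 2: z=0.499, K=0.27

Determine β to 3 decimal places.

Material balance + equilibrium reduce to Σ zᵢ(Kᵢ−1)/(1+β(Kᵢ−1)) = 0.
g(0) = ΣzᵢKᵢ − 1 = 0.778 and g(1) = 1 − Σzᵢ/Kᵢ = -1.001, so a root lies in (0, 1).
Binary case is linear: z₁(K₁−1)(1+β(K₂−1)) + z₂(K₂−1)(1+β(K₁−1)) = 0
⇒ β = [z₁(K₁−1)+z₂(K₂−1)] / [−(K₁−1)(K₂−1)] = 0.7780/1.6644 = 0.467

β = 0.467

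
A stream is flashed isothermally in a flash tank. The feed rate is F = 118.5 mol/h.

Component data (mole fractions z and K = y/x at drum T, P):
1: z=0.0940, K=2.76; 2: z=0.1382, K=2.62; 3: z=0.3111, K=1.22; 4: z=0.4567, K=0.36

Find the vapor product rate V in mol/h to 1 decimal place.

Material balance + equilibrium reduce to Σ zᵢ(Kᵢ−1)/(1+ψ(Kᵢ−1)) = 0.
g(0) = ΣzᵢKᵢ − 1 = 0.1655 and g(1) = 1 − Σzᵢ/Kᵢ = -0.6104, so a root lies in (0, 1).
Iterate (Newton) starting at ψ = 0.5:
  ψ = 0.5000: g = -0.15648, g' = -0.6099 → ψ = 0.2434
  ψ = 0.2434: g = -0.00487, g' = -0.6053 → ψ = 0.2354
Converged at ψ = 0.2354.
Then V = ψ·F = 0.2354·118.5 = 27.9 mol/h and L = F − V = 90.6 mol/h.

V = 27.9 mol/h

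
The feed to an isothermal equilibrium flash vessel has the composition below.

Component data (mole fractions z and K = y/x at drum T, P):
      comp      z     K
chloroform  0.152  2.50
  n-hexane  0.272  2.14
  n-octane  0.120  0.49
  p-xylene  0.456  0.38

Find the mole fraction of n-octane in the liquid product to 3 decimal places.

Newton–Raphson from β = 0.5:
  β = 0.500: g = -0.1641, g' = -0.679 → β = 0.258
  β = 0.258: g = -0.0034, g' = -0.678 → β = 0.254
Converged at β = 0.254.
Compositions from xᵢ = zᵢ/(1+β(Kᵢ−1)), yᵢ = Kᵢxᵢ:
  chloroform: x = 0.110, y = 0.275
  n-hexane: x = 0.211, y = 0.452
  n-octane: x = 0.138, y = 0.068
  p-xylene: x = 0.541, y = 0.206

x_n-octane = 0.138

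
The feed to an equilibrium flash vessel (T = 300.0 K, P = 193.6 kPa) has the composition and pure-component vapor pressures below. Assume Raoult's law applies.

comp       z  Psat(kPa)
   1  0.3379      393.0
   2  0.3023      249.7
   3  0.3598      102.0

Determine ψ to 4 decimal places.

Raoult's law: Kᵢ = Pᵢˢᵃᵗ/P = Pᵢˢᵃᵗ/193.6.
  K_1 = 393.0/193.6 = 2.029959, K_2 = 249.7/193.6 = 1.289773, K_3 = 102.0/193.6 = 0.526860
Let ψ = V/F and solve Σ zᵢ(Kᵢ−1)/(1+ψ(Kᵢ−1)) = 0.
Feasibility: ΣzᵢKᵢ = 1.2654, Σzᵢ/Kᵢ = 1.0838 — both > 1, two phases present.
Newton iteration, ψ⁰ = 0.5:
  ψ = 0.5000: g = 0.08325, g' = -0.3137 → ψ = 0.7653
  ψ = 0.7653: g = -0.00056, g' = -0.3270 → ψ = 0.7636
Converged at ψ = 0.7636.

ψ = 0.7636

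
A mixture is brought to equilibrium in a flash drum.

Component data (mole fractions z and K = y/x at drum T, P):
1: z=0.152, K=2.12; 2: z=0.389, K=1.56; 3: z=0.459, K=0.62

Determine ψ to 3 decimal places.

ψ = 0.758

Let ψ = V/F and solve Σ zᵢ(Kᵢ−1)/(1+ψ(Kᵢ−1)) = 0.
Feasibility: ΣzᵢKᵢ = 1.214, Σzᵢ/Kᵢ = 1.061 — both > 1, two phases present.
Newton iteration, ψ⁰ = 0.49:
  ψ = 0.490: g = 0.0665, g' = -0.255 → ψ = 0.751
  ψ = 0.751: g = 0.0017, g' = -0.246 → ψ = 0.758
Converged at ψ = 0.758.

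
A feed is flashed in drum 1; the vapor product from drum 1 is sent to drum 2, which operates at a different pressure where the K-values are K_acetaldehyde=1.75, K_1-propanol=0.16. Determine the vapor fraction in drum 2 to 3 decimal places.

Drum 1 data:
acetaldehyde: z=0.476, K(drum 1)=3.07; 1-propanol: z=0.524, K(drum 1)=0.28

Drum 1:
Material balance + equilibrium reduce to Σ zᵢ(Kᵢ−1)/(1+ψ₁(Kᵢ−1)) = 0.
g(0) = ΣzᵢKᵢ − 1 = 0.608 and g(1) = 1 − Σzᵢ/Kᵢ = -1.026, so a root lies in (0, 1).
Binary case is linear: z₁(K₁−1)(1+ψ₁(K₂−1)) + z₂(K₂−1)(1+ψ₁(K₁−1)) = 0
⇒ ψ₁ = [z₁(K₁−1)+z₂(K₂−1)] / [−(K₁−1)(K₂−1)] = 0.6080/1.4904 = 0.408
Drum-1 compositions:
  acetaldehyde: x = 0.258, y = 0.792
  1-propanol: x = 0.742, y = 0.208
Drum-2 feed = drum-1 vapor: z₂ = (0.7923, 0.2077).
Drum 2:
Material balance + equilibrium reduce to Σ zᵢ(Kᵢ−1)/(1+ψ₂(Kᵢ−1)) = 0.
Feasibility: ΣzᵢKᵢ = 1.420, Σzᵢ/Kᵢ = 1.751 — both > 1, two phases present.
Binary case is linear: z₁(K₁−1)(1+ψ₂(K₂−1)) + z₂(K₂−1)(1+ψ₂(K₁−1)) = 0
⇒ ψ₂ = [z₁(K₁−1)+z₂(K₂−1)] / [−(K₁−1)(K₂−1)] = 0.4197/0.6300 = 0.666
  acetaldehyde: x = 0.528, y = 0.925
  1-propanol: x = 0.472, y = 0.075

V/F (drum 2) = 0.666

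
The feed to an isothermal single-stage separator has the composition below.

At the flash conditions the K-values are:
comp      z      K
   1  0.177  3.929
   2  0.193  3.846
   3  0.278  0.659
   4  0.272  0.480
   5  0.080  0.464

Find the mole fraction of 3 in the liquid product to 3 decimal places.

Material balance + equilibrium reduce to Σ zᵢ(Kᵢ−1)/(1+ψ(Kᵢ−1)) = 0.
Check two-phase: ΣzᵢKᵢ = 1.789 > 1 and Σzᵢ/Kᵢ = 1.256 > 1, so g(0) = 0.789 > 0 and g(1) = -0.256 < 0.
Iterate (Newton) starting at ψ = 0.5:
  ψ = 0.500: g = 0.0731, g' = -0.740 → ψ = 0.599
  ψ = 0.599: g = 0.0038, g' = -0.670 → ψ = 0.604
Converged at ψ = 0.604.
Compositions from xᵢ = zᵢ/(1+ψ(Kᵢ−1)), yᵢ = Kᵢxᵢ:
  1: x = 0.064, y = 0.251
  2: x = 0.071, y = 0.273
  3: x = 0.350, y = 0.231
  4: x = 0.397, y = 0.190
  5: x = 0.118, y = 0.055

x_3 = 0.350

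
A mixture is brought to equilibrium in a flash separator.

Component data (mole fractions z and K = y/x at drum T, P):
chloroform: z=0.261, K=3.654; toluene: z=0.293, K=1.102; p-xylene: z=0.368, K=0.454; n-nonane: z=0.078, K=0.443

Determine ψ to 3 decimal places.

Let ψ = V/F and solve Σ zᵢ(Kᵢ−1)/(1+ψ(Kᵢ−1)) = 0.
Feasibility: ΣzᵢKᵢ = 1.478, Σzᵢ/Kᵢ = 1.324 — both > 1, two phases present.
Newton–Raphson from ψ = 0.54:
  ψ = 0.540: g = -0.0341, g' = -0.583 → ψ = 0.482
  ψ = 0.482: g = 0.0005, g' = -0.604 → ψ = 0.483
Converged at ψ = 0.483.

ψ = 0.483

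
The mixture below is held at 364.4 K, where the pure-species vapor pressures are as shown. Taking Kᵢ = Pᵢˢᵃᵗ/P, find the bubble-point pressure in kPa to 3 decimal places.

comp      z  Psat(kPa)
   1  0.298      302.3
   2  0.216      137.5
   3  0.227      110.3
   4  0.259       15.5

At the bubble point ψ → 0, so ΣzᵢKᵢ = 1 with Kᵢ = Pᵢˢᵃᵗ/P ⇒ P = ΣzᵢPᵢˢᵃᵗ.
P = 0.298·302.3 + 0.216·137.5 + 0.227·110.3 + 0.259·15.5 = 148.838 kPa

Pbub = 148.838 kPa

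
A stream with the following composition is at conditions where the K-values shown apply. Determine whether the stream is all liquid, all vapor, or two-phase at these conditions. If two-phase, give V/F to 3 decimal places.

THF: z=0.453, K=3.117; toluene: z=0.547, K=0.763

all vapor

ΣzᵢKᵢ = 1.829; Σzᵢ/Kᵢ = 0.862.
Since Σzᵢ/Kᵢ < 1 the mixture is above its dew point — single vapor phase.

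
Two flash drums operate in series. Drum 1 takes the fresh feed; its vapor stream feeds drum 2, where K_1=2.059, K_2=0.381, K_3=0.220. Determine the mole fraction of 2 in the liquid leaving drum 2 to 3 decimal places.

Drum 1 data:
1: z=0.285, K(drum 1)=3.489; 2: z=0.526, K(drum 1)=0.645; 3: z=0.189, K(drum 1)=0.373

Drum 1:
Rachford–Rice: g(ψ₁) = Σ zᵢ(Kᵢ−1)/(1+ψ₁(Kᵢ−1)) = 0.
g(0) = ΣzᵢKᵢ − 1 = 0.404 and g(1) = 1 − Σzᵢ/Kᵢ = -0.404, so a root lies in (0, 1).
Iterate (Newton) starting at ψ₁ = 0.5:
  ψ₁ = 0.500: g = -0.0836, g' = -0.606 → ψ₁ = 0.362
  ψ₁ = 0.362: g = 0.0055, g' = -0.700 → ψ₁ = 0.370
Converged at ψ₁ = 0.370.
Drum-1 compositions:
  1: x = 0.148, y = 0.518
  2: x = 0.606, y = 0.391
  3: x = 0.246, y = 0.092
Drum-2 feed = drum-1 vapor: z₂ = (0.5176, 0.3906, 0.0918).
Drum 2:
Rachford–Rice: g(ψ₂) = Σ zᵢ(Kᵢ−1)/(1+ψ₂(Kᵢ−1)) = 0.
Check two-phase: ΣzᵢKᵢ = 1.235 > 1 and Σzᵢ/Kᵢ = 1.694 > 1, so g(0) = 0.235 > 0 and g(1) = -0.694 < 0.
Iterate (Newton) starting at ψ₂ = 0.5:
  ψ₂ = 0.500: g = -0.1091, g' = -0.712 → ψ₂ = 0.347
  ψ₂ = 0.347: g = -0.0051, g' = -0.658 → ψ₂ = 0.339
Converged at ψ₂ = 0.339.
  1: x = 0.381, y = 0.784
  2: x = 0.494, y = 0.188
  3: x = 0.125, y = 0.027

x_2 (drum 2) = 0.494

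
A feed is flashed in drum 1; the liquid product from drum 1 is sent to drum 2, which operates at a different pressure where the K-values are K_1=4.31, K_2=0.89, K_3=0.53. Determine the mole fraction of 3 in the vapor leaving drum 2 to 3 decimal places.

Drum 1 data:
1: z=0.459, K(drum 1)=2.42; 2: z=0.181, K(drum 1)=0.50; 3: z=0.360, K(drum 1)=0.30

y_3 (drum 2) = 0.352

Drum 1:
Rachford–Rice: g(ψ₁) = Σ zᵢ(Kᵢ−1)/(1+ψ₁(Kᵢ−1)) = 0.
g(0) = ΣzᵢKᵢ − 1 = 0.309 and g(1) = 1 − Σzᵢ/Kᵢ = -0.752, so a root lies in (0, 1).
Newton iteration, ψ₁⁰ = 0.5:
  ψ₁ = 0.500: g = -0.1272, g' = -0.814 → ψ₁ = 0.344
  ψ₁ = 0.344: g = -0.0032, g' = -0.790 → ψ₁ = 0.340
Converged at ψ₁ = 0.340.
Drum-1 compositions:
  1: x = 0.310, y = 0.749
  2: x = 0.218, y = 0.109
  3: x = 0.472, y = 0.142
Drum-2 feed = drum-1 liquid: z₂ = (0.3096, 0.2180, 0.4723).
Drum 2:
Newton–Raphson from ψ₂ = 0.44:
  ψ₂ = 0.440: g = 0.1121, g' = -0.731 → ψ₂ = 0.593
  ψ₂ = 0.593: g = 0.0122, g' = -0.590 → ψ₂ = 0.614
Converged at ψ₂ = 0.614.
  1: x = 0.102, y = 0.440
  2: x = 0.234, y = 0.208
  3: x = 0.664, y = 0.352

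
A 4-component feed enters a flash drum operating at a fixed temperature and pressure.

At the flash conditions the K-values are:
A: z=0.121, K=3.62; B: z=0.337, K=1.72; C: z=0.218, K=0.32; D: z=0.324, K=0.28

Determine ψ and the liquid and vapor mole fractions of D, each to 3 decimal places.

Iterate (Newton) starting at ψ = 0.5:
  ψ = 0.500: g = -0.2735, g' = -0.892 → ψ = 0.193
  ψ = 0.193: g = -0.0182, g' = -0.861 → ψ = 0.172
Converged at ψ = 0.172.
Compositions from xᵢ = zᵢ/(1+ψ(Kᵢ−1)), yᵢ = Kᵢxᵢ:
  A: x = 0.083, y = 0.302
  B: x = 0.300, y = 0.516
  C: x = 0.247, y = 0.079
  D: x = 0.370, y = 0.104

ψ = 0.172, x_D = 0.370, y_D = 0.104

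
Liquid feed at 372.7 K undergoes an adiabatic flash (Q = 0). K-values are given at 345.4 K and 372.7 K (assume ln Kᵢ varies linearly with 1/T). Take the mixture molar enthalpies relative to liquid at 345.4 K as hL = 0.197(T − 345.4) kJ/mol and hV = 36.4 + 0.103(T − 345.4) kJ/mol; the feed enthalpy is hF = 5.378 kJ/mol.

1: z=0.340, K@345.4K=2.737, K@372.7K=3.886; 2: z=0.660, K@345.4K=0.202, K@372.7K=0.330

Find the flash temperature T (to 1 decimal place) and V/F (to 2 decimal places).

Adiabatic flash: solve Rachford–Rice at each trial T, then check hF = ψ·hV(T) + (1−ψ)·hL(T).
  T = 345.4 K: K = (2.737, 0.202), RR gives ψ = 0.046, H_out = 1.678 kJ/mol
  T = 372.7 K: K = (3.886, 0.330), RR gives ψ = 0.279, H_out = 14.810 kJ/mol
  T = 359.0 K: K = (3.281, 0.260), RR gives ψ = 0.170, H_out = 8.662 kJ/mol
  T = 352.2 K: K = (3.002, 0.230), RR gives ψ = 0.112, H_out = 5.338 kJ/mol
  T = 355.6 K: K = (3.140, 0.245), RR gives ψ = 0.142, H_out = 7.034 kJ/mol
  T = 353.9 K: K = (3.070, 0.237), RR gives ψ = 0.127, H_out = 6.195 kJ/mol
Linear interpolation between T = 352.2 (H_out = 5.338) and T = 353.9 (H_out = 6.195) on hF = 5.378 gives T ≈ 352.3 K, at which ψ = 0.11.

T = 352.3 K, V/F = 0.11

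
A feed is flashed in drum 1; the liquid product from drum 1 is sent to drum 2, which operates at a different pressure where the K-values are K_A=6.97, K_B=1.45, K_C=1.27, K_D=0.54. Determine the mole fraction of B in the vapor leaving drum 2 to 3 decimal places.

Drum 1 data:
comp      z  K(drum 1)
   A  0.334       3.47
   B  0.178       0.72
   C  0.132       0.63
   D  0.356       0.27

y_B (drum 2) = 0.217

Drum 1:
Material balance + equilibrium reduce to Σ zᵢ(Kᵢ−1)/(1+ψ₁(Kᵢ−1)) = 0.
g(0) = ΣzᵢKᵢ − 1 = 0.466 and g(1) = 1 − Σzᵢ/Kᵢ = -0.872, so a root lies in (0, 1).
Newton–Raphson from ψ₁ = 0.61:
  ψ₁ = 0.610: g = -0.2626, g' = -0.991 → ψ₁ = 0.345
  ψ₁ = 0.345: g = -0.0132, g' = -0.974 → ψ₁ = 0.332
Converged at ψ₁ = 0.332.
Drum-1 compositions:
  A: x = 0.184, y = 0.637
  B: x = 0.196, y = 0.141
  C: x = 0.150, y = 0.095
  D: x = 0.470, y = 0.127
Drum-2 feed = drum-1 liquid: z₂ = (0.1836, 0.1962, 0.1505, 0.4697).
Drum 2:
Rachford–Rice: g(ψ₂) = Σ zᵢ(Kᵢ−1)/(1+ψ₂(Kᵢ−1)) = 0.
Check two-phase: ΣzᵢKᵢ = 2.009 > 1 and Σzᵢ/Kᵢ = 1.150 > 1, so g(0) = 1.009 > 0 and g(1) = -0.150 < 0.
Newton–Raphson from ψ₂ = 0.69:
  ψ₂ = 0.690: g = -0.0008, g' = -0.494 → ψ₂ = 0.688
Converged at ψ₂ = 0.688.
  A: x = 0.036, y = 0.250
  B: x = 0.150, y = 0.217
  C: x = 0.127, y = 0.161
  D: x = 0.687, y = 0.371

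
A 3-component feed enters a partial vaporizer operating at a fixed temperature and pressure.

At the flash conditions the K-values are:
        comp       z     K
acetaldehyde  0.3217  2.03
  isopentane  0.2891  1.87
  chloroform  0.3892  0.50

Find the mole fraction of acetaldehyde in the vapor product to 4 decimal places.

y_acetaldehyde = 0.3555

Material balance + equilibrium reduce to Σ zᵢ(Kᵢ−1)/(1+ψ(Kᵢ−1)) = 0.
Feasibility: ΣzᵢKᵢ = 1.3883, Σzᵢ/Kᵢ = 1.0915 — both > 1, two phases present.
Newton–Raphson from ψ = 0.5:
  ψ = 0.5000: g = 0.13452, g' = -0.4279 → ψ = 0.8143
  ψ = 0.8143: g = -0.00084, g' = -0.4528 → ψ = 0.8125
Converged at ψ = 0.8125.
Compositions from xᵢ = zᵢ/(1+ψ(Kᵢ−1)), yᵢ = Kᵢxᵢ:
  acetaldehyde: x = 0.1751, y = 0.3555
  isopentane: x = 0.1694, y = 0.3167
  chloroform: x = 0.6555, y = 0.3277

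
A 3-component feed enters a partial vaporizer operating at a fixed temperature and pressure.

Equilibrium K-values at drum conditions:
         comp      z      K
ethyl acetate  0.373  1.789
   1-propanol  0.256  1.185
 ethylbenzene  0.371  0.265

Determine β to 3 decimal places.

β = 0.156

Newton–Raphson from β = 0.41:
  β = 0.410: g = -0.1239, g' = -0.551 → β = 0.185
  β = 0.185: g = -0.0130, g' = -0.453 → β = 0.156
Converged at β = 0.156.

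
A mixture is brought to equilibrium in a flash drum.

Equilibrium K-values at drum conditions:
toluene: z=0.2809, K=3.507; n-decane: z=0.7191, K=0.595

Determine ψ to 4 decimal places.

ψ = 0.4067

Material balance + equilibrium reduce to Σ zᵢ(Kᵢ−1)/(1+ψ(Kᵢ−1)) = 0.
Feasibility: ΣzᵢKᵢ = 1.4130, Σzᵢ/Kᵢ = 1.2887 — both > 1, two phases present.
Newton iteration, ψ⁰ = 0.51:
  ψ = 0.5100: g = -0.05799, g' = -0.5274 → ψ = 0.4000
  ψ = 0.4000: g = 0.00405, g' = -0.6081 → ψ = 0.4067
Converged at ψ = 0.4067.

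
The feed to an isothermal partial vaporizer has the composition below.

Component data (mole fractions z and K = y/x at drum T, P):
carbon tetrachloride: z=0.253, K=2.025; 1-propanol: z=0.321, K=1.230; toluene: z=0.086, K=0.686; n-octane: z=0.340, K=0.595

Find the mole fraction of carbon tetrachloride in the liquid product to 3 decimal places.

x_carbon tetrachloride = 0.152

Newton–Raphson from β = 0.63:
  β = 0.630: g = 0.0035, g' = -0.225 → β = 0.646
Converged at β = 0.646.
Compositions from xᵢ = zᵢ/(1+β(Kᵢ−1)), yᵢ = Kᵢxᵢ:
  carbon tetrachloride: x = 0.152, y = 0.308
  1-propanol: x = 0.279, y = 0.344
  toluene: x = 0.108, y = 0.074
  n-octane: x = 0.460, y = 0.274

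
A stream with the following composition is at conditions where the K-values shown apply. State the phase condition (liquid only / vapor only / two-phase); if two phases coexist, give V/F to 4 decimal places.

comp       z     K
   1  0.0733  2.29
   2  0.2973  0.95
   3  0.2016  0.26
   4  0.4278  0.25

liquid only

ΣzᵢKᵢ = 0.6097; Σzᵢ/Kᵢ = 2.8315.
Since ΣzᵢKᵢ < 1 the mixture is below its bubble point — single liquid phase.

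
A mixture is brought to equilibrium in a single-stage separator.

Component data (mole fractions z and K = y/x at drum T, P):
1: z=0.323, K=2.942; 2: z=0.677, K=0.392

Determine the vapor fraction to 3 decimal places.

Rachford–Rice: g(ψ) = Σ zᵢ(Kᵢ−1)/(1+ψ(Kᵢ−1)) = 0.
Check two-phase: ΣzᵢKᵢ = 1.216 > 1 and Σzᵢ/Kᵢ = 1.837 > 1, so g(0) = 0.216 > 0 and g(1) = -0.837 < 0.
Binary case is linear: z₁(K₁−1)(1+ψ(K₂−1)) + z₂(K₂−1)(1+ψ(K₁−1)) = 0
⇒ ψ = [z₁(K₁−1)+z₂(K₂−1)] / [−(K₁−1)(K₂−1)] = 0.2157/1.1807 = 0.183

ψ = 0.183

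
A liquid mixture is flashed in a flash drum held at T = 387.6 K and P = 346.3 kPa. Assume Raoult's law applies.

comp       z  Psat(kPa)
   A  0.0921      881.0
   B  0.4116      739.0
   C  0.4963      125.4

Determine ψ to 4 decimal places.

Raoult's law: Kᵢ = Pᵢˢᵃᵗ/P = Pᵢˢᵃᵗ/346.3.
  K_A = 881.0/346.3 = 2.544037, K_B = 739.0/346.3 = 2.133988, K_C = 125.4/346.3 = 0.362114
Rachford–Rice: g(ψ) = Σ zᵢ(Kᵢ−1)/(1+ψ(Kᵢ−1)) = 0.
g(0) = ΣzᵢKᵢ − 1 = 0.2924 and g(1) = 1 − Σzᵢ/Kᵢ = -0.5996, so a root lies in (0, 1).
Newton iteration, ψ⁰ = 0.5:
  ψ = 0.5000: g = -0.08673, g' = -0.7209 → ψ = 0.3797
  ψ = 0.3797: g = -0.00185, g' = -0.6975 → ψ = 0.3770
Converged at ψ = 0.3770.

ψ = 0.3770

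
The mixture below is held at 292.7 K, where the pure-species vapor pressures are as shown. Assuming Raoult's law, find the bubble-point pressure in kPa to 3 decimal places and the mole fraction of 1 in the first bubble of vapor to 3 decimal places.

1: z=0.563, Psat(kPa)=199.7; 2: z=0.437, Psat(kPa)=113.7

Pbub = 162.118 kPa, y_1 = 0.694

At the bubble point ψ → 0, so ΣzᵢKᵢ = 1 with Kᵢ = Pᵢˢᵃᵗ/P ⇒ P = ΣzᵢPᵢˢᵃᵗ.
P = 0.563·199.7 + 0.437·113.7 = 162.118 kPa
yᵢ = zᵢPᵢˢᵃᵗ/P ⇒ y_1 = 0.563·199.7/162.118 = 0.694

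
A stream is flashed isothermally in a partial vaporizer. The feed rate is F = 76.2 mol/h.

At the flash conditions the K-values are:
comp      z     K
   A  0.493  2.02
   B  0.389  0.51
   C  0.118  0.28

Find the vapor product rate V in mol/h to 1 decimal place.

Material balance + equilibrium reduce to Σ zᵢ(Kᵢ−1)/(1+ψ(Kᵢ−1)) = 0.
g(0) = ΣzᵢKᵢ − 1 = 0.227 and g(1) = 1 − Σzᵢ/Kᵢ = -0.428, so a root lies in (0, 1).
Newton–Raphson from ψ = 0.68:
  ψ = 0.680: g = -0.1554, g' = -0.624 → ψ = 0.431
  ψ = 0.431: g = -0.0154, g' = -0.526 → ψ = 0.401
Converged at ψ = 0.401.
Then V = ψ·F = 0.4014·76.2 = 30.6 mol/h and L = F − V = 45.6 mol/h.

V = 30.6 mol/h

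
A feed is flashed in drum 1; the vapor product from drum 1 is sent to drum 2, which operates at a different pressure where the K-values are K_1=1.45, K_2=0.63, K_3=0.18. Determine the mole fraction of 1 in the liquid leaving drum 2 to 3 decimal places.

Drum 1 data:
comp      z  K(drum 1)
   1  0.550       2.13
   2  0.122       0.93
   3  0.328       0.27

Drum 1:
Rachford–Rice: g(ψ₁) = Σ zᵢ(Kᵢ−1)/(1+ψ₁(Kᵢ−1)) = 0.
Feasibility: ΣzᵢKᵢ = 1.374, Σzᵢ/Kᵢ = 1.604 — both > 1, two phases present.
Iterate (Newton) starting at ψ₁ = 0.5:
  ψ₁ = 0.500: g = 0.0112, g' = -0.721 → ψ₁ = 0.516
  ψ₁ = 0.516: g = -0.0001, g' = -0.730 → ψ₁ = 0.515
Converged at ψ₁ = 0.515.
Drum-1 compositions:
  1: x = 0.348, y = 0.740
  2: x = 0.127, y = 0.118
  3: x = 0.526, y = 0.142
Drum-2 feed = drum-1 vapor: z₂ = (0.7403, 0.1177, 0.1420).
Drum 2:
Newton–Raphson from ψ₂ = 0.54:
  ψ₂ = 0.540: g = 0.0046, g' = -0.430 → ψ₂ = 0.551
Converged at ψ₂ = 0.551.
  1: x = 0.593, y = 0.860
  2: x = 0.148, y = 0.093
  3: x = 0.259, y = 0.047

x_1 (drum 2) = 0.593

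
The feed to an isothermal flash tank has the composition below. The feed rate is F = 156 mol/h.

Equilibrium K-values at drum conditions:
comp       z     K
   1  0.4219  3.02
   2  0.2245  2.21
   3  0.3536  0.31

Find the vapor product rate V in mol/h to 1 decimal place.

Material balance + equilibrium reduce to Σ zᵢ(Kᵢ−1)/(1+β(Kᵢ−1)) = 0.
Feasibility: ΣzᵢKᵢ = 1.8799, Σzᵢ/Kᵢ = 1.3819 — both > 1, two phases present.
Iterate (Newton) starting at β = 0.69:
  β = 0.6900: g = 0.03836, g' = -1.0114 → β = 0.7279
  β = 0.7279: g = -0.00078, g' = -1.0545 → β = 0.7272
Converged at β = 0.7272.
Then V = β·F = 0.7272·156 = 113.4 mol/h and L = F − V = 42.6 mol/h.

V = 113.4 mol/h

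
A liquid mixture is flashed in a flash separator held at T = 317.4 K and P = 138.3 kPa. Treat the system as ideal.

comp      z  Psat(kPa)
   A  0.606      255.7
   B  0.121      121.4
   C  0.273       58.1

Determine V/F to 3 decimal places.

Raoult's law: Kᵢ = Pᵢˢᵃᵗ/P = Pᵢˢᵃᵗ/138.3.
  K_A = 255.7/138.3 = 1.84888, K_B = 121.4/138.3 = 0.87780, K_C = 58.1/138.3 = 0.42010
Newton iteration, V/F⁰ = 0.5:
  V/F = 0.500: g = 0.1224, g' = -0.399 → V/F = 0.807
  V/F = 0.807: g = -0.0085, g' = -0.480 → V/F = 0.789
Converged at V/F = 0.789.

V/F = 0.789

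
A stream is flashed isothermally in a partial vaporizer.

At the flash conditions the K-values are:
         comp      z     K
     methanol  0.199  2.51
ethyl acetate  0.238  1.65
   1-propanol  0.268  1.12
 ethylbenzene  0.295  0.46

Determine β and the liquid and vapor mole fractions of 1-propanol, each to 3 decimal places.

β = 0.767, x_1-propanol = 0.245, y_1-propanol = 0.275

Material balance + equilibrium reduce to Σ zᵢ(Kᵢ−1)/(1+β(Kᵢ−1)) = 0.
Check two-phase: ΣzᵢKᵢ = 1.328 > 1 and Σzᵢ/Kᵢ = 1.104 > 1, so g(0) = 0.328 > 0 and g(1) = -0.104 < 0.
Iterate (Newton) starting at β = 0.5:
  β = 0.500: g = 0.1001, g' = -0.369 → β = 0.771
  β = 0.771: g = -0.0016, g' = -0.397 → β = 0.767
Converged at β = 0.767.
Compositions from xᵢ = zᵢ/(1+β(Kᵢ−1)), yᵢ = Kᵢxᵢ:
  methanol: x = 0.092, y = 0.231
  ethyl acetate: x = 0.159, y = 0.262
  1-propanol: x = 0.245, y = 0.275
  ethylbenzene: x = 0.504, y = 0.232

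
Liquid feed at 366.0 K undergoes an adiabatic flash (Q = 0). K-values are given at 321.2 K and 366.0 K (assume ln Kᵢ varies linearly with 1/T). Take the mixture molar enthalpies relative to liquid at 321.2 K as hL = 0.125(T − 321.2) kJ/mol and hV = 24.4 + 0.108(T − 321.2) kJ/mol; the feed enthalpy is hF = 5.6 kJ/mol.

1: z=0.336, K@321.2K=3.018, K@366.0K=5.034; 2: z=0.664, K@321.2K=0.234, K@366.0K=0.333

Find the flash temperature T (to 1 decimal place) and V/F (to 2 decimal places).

Adiabatic flash: solve Rachford–Rice at each trial T, then check hF = ψ·hV(T) + (1−ψ)·hL(T).
  T = 321.2 K: K = (3.018, 0.234), RR gives ψ = 0.110, H_out = 2.674 kJ/mol
  T = 366.0 K: K = (5.034, 0.333), RR gives ψ = 0.339, H_out = 13.617 kJ/mol
  T = 343.6 K: K = (3.963, 0.282), RR gives ψ = 0.244, H_out = 8.664 kJ/mol
  T = 332.4 K: K = (3.474, 0.258), RR gives ψ = 0.184, H_out = 5.864 kJ/mol
  T = 326.8 K: K = (3.242, 0.246), RR gives ψ = 0.149, H_out = 4.331 kJ/mol
  T = 329.6 K: K = (3.357, 0.252), RR gives ψ = 0.167, H_out = 5.111 kJ/mol
  T = 331.0 K: K = (3.416, 0.255), RR gives ψ = 0.176, H_out = 5.491 kJ/mol
Linear interpolation between T = 331.0 (H_out = 5.491) and T = 332.4 (H_out = 5.864) on hF = 5.6 gives T ≈ 331.4 K, at which ψ = 0.18.

T = 331.4 K, V/F = 0.18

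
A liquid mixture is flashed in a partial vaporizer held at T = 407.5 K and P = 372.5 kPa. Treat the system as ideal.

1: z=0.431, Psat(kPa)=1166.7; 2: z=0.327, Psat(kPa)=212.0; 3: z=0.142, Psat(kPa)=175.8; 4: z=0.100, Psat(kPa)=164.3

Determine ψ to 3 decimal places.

Raoult's law: Kᵢ = Pᵢˢᵃᵗ/P = Pᵢˢᵃᵗ/372.5.
  K_1 = 1166.7/372.5 = 3.13208, K_2 = 212.0/372.5 = 0.56913, K_3 = 175.8/372.5 = 0.47195, K_4 = 164.3/372.5 = 0.44107
Rachford–Rice: g(ψ) = Σ zᵢ(Kᵢ−1)/(1+ψ(Kᵢ−1)) = 0.
Check two-phase: ΣzᵢKᵢ = 1.647 > 1 and Σzᵢ/Kᵢ = 1.240 > 1, so g(0) = 0.647 > 0 and g(1) = -0.240 < 0.
Newton–Raphson from ψ = 0.5:
  ψ = 0.500: g = 0.0857, g' = -0.691 → ψ = 0.624
  ψ = 0.624: g = 0.0039, g' = -0.636 → ψ = 0.630
Converged at ψ = 0.630.

ψ = 0.630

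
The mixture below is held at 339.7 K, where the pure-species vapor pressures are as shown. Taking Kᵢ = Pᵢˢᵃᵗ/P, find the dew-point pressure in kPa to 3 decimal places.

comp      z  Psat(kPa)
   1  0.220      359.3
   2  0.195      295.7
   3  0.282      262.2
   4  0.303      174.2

At the dew point ψ → 1, so Σzᵢ/Kᵢ = 1 with Kᵢ = Pᵢˢᵃᵗ/P ⇒ 1/P = Σzᵢ/Pᵢˢᵃᵗ.
1/P = 0.220/359.3 + 0.195/295.7 + 0.282/262.2 + 0.303/174.2 = 0.004087 ⇒ P = 244.699 kPa

Pdew = 244.699 kPa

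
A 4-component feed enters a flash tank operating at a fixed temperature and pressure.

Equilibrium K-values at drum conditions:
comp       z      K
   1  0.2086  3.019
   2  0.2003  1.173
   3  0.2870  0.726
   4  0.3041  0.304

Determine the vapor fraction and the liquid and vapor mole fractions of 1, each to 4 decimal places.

ψ = 0.2067, x_1 = 0.1472, y_1 = 0.4443

Let ψ = V/F and solve Σ zᵢ(Kᵢ−1)/(1+ψ(Kᵢ−1)) = 0.
g(0) = ΣzᵢKᵢ − 1 = 0.1655 and g(1) = 1 − Σzᵢ/Kᵢ = -0.6355, so a root lies in (0, 1).
Iterate (Newton) starting at ψ = 0.5:
  ψ = 0.5000: g = -0.17426, g' = -0.5911 → ψ = 0.2052
  ψ = 0.2052: g = 0.00102, g' = -0.6554 → ψ = 0.2067
Converged at ψ = 0.2067.
Compositions from xᵢ = zᵢ/(1+ψ(Kᵢ−1)), yᵢ = Kᵢxᵢ:
  1: x = 0.1472, y = 0.4443
  2: x = 0.1934, y = 0.2268
  3: x = 0.3042, y = 0.2209
  4: x = 0.3552, y = 0.1080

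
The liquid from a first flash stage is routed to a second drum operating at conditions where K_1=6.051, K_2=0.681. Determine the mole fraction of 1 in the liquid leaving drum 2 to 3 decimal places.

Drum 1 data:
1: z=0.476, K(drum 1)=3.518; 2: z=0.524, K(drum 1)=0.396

Drum 1:
Material balance + equilibrium reduce to Σ zᵢ(Kᵢ−1)/(1+ψ₁(Kᵢ−1)) = 0.
Feasibility: ΣzᵢKᵢ = 1.882, Σzᵢ/Kᵢ = 1.459 — both > 1, two phases present.
Newton iteration, ψ₁⁰ = 0.5:
  ψ₁ = 0.500: g = 0.0771, g' = -0.984 → ψ₁ = 0.578
  ψ₁ = 0.578: g = 0.0015, g' = -0.952 → ψ₁ = 0.580
Converged at ψ₁ = 0.580.
Drum-1 compositions:
  1: x = 0.193, y = 0.681
  2: x = 0.807, y = 0.319
Drum-2 feed = drum-1 liquid: z₂ = (0.1935, 0.8065).
Drum 2:
Let ψ₂ = V/F and solve Σ zᵢ(Kᵢ−1)/(1+ψ₂(Kᵢ−1)) = 0.
Check two-phase: ΣzᵢKᵢ = 1.720 > 1 and Σzᵢ/Kᵢ = 1.216 > 1, so g(0) = 0.720 > 0 and g(1) = -0.216 < 0.
Binary case is linear: z₁(K₁−1)(1+ψ₂(K₂−1)) + z₂(K₂−1)(1+ψ₂(K₁−1)) = 0
⇒ ψ₂ = [z₁(K₁−1)+z₂(K₂−1)] / [−(K₁−1)(K₂−1)] = 0.7199/1.6113 = 0.447
  1: x = 0.059, y = 0.359
  2: x = 0.941, y = 0.641

x_1 (drum 2) = 0.059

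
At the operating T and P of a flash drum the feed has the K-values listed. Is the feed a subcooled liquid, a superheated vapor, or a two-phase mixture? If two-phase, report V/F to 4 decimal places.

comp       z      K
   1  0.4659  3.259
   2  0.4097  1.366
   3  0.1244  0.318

ΣzᵢKᵢ = 2.1176; Σzᵢ/Kᵢ = 0.8341.
Since Σzᵢ/Kᵢ < 1 the mixture is above its dew point — single vapor phase.

superheated vapor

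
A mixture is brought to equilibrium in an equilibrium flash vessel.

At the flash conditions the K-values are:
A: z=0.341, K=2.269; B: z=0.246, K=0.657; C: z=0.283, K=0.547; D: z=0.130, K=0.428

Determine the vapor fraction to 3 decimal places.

Rachford–Rice: g(ψ) = Σ zᵢ(Kᵢ−1)/(1+ψ(Kᵢ−1)) = 0.
Feasibility: ΣzᵢKᵢ = 1.146, Σzᵢ/Kᵢ = 1.346 — both > 1, two phases present.
Newton iteration, ψ⁰ = 0.62:
  ψ = 0.620: g = -0.1585, g' = -0.433 → ψ = 0.254
  ψ = 0.254: g = 0.0029, g' = -0.481 → ψ = 0.260
Converged at ψ = 0.260.

ψ = 0.260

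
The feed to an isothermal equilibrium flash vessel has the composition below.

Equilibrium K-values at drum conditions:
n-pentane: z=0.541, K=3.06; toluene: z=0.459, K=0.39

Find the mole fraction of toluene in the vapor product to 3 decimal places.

y_toluene = 0.301

Binary case is linear: z₁(K₁−1)(1+β(K₂−1)) + z₂(K₂−1)(1+β(K₁−1)) = 0
⇒ β = [z₁(K₁−1)+z₂(K₂−1)] / [−(K₁−1)(K₂−1)] = 0.8345/1.2566 = 0.664
Compositions from xᵢ = zᵢ/(1+β(Kᵢ−1)), yᵢ = Kᵢxᵢ:
  n-pentane: x = 0.228, y = 0.699
  toluene: x = 0.772, y = 0.301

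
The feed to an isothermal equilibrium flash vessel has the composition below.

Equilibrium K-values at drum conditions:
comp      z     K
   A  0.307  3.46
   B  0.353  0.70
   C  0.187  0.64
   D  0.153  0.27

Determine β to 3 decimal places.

β = 0.434

Rachford–Rice: g(β) = Σ zᵢ(Kᵢ−1)/(1+β(Kᵢ−1)) = 0.
Check two-phase: ΣzᵢKᵢ = 1.470 > 1 and Σzᵢ/Kᵢ = 1.452 > 1, so g(0) = 0.470 > 0 and g(1) = -0.452 < 0.
Iterate (Newton) starting at β = 0.5:
  β = 0.500: g = -0.0439, g' = -0.656 → β = 0.433
  β = 0.433: g = 0.0009, g' = -0.686 → β = 0.434
Converged at β = 0.434.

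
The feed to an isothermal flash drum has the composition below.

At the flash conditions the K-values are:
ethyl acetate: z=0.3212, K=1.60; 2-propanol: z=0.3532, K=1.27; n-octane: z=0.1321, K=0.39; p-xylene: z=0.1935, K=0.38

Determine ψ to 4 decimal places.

Newton–Raphson from ψ = 0.44:
  ψ = 0.4400: g = -0.03741, g' = -0.3254 → ψ = 0.3250
  ψ = 0.3250: g = -0.00182, g' = -0.2959 → ψ = 0.3189
Converged at ψ = 0.3189.

ψ = 0.3189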